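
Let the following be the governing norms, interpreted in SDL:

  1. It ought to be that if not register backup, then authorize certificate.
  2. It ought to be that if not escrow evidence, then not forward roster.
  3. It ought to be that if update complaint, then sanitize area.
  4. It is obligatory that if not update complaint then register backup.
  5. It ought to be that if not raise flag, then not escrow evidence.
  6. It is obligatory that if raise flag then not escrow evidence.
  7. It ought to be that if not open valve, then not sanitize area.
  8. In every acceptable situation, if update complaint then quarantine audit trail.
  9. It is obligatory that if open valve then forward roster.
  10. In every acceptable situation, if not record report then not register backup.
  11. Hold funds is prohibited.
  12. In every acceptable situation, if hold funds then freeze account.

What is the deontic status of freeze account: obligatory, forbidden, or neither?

Neither

Premise 12 is O(hold_funds → freeze_account), but O(hold_funds) is not derivable from the premises, so it does not yield O(freeze_account).
No premise or chain of K-axiom applications forces O(freeze_account), and none forces O(¬freeze_account). So freeze_account is neither obligatory nor forbidden under these norms.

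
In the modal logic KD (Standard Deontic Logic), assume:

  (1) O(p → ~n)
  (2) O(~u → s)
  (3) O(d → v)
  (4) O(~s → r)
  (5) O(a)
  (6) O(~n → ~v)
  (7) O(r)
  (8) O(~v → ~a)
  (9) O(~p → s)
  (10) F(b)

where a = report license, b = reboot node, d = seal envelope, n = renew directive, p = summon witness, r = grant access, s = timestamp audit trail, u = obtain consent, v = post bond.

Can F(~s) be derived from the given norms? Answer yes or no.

From premise 5 we have O(a).
Premise 8 is O(~v → ~a); contrapositively O(a → v). Since O(a) holds, K gives O(v).
Premise 6, O(~n → ~v), contraposes to O(v → n); with O(v) we get O(n).
The contrapositive of premise 1 (O(p → ~n)) is O(n → ~p), and O(n) is already established, so O(~p).
From O(~p) and premise 9, O(~p → s), we obtain O(s).
Premises 2, 3, 4, 7, 10 do not contribute to this derivation.
So O(s) holds, i.e. F(~s). The claim follows.

Yes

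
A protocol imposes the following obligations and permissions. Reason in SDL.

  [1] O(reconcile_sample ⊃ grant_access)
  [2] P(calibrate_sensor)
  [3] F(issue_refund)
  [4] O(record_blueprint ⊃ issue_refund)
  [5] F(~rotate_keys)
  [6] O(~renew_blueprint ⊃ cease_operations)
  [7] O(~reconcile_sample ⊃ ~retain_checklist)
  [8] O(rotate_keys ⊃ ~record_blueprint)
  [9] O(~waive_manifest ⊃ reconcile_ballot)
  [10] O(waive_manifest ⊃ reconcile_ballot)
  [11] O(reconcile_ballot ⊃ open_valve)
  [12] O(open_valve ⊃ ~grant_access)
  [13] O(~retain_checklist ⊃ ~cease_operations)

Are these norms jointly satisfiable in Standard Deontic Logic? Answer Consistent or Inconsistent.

Premise 4 is O(record_blueprint ⊃ issue_refund), but O(record_blueprint) is not derivable from the premises, so it does not yield O(issue_refund).
So O(issue_refund) is not derivable, and the apparent clash with O(~issue_refund) does not arise.
A world satisfying every obligation exists (e.g. calibrate_sensor=false, cease_operations=false, grant_access=false, issue_refund=false, open_valve=true, reconcile_ballot=true, reconcile_sample=false, record_blueprint=false, renew_blueprint=true, retain_checklist=false, rotate_keys=true, waive_manifest=false); no atom is both obligatory and forbidden, so the set is consistent.

Consistent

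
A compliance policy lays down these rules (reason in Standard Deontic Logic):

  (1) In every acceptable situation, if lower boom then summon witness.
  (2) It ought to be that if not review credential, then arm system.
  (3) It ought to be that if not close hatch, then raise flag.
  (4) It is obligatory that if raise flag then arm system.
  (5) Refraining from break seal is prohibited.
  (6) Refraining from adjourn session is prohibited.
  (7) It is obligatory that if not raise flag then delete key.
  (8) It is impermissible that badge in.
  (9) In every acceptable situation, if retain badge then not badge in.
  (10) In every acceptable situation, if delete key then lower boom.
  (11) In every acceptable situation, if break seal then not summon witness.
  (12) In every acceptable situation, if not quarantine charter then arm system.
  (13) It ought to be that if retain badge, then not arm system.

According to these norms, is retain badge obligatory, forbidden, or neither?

Forbidden

Premise 5, F(¬break_seal), is equivalent to O(break_seal).
Applying K to premise 11 (O(break_seal → ¬summon_witness)) and O(break_seal) yields O(¬summon_witness).
Premise 1 is O(lower_boom → summon_witness); contrapositively O(¬summon_witness → ¬lower_boom). Since O(¬summon_witness) holds, K gives O(¬lower_boom).
The contrapositive of premise 10 (O(delete_key → lower_boom)) is O(¬lower_boom → ¬delete_key), and O(¬lower_boom) is already established, so O(¬delete_key).
Premise 7, O(¬raise_flag → delete_key), contraposes to O(¬delete_key → raise_flag); with O(¬delete_key) we get O(raise_flag).
From O(raise_flag) and premise 4, O(raise_flag → arm_system), we obtain O(arm_system).
The contrapositive of premise 13 (O(retain_badge → ¬arm_system)) is O(arm_system → ¬retain_badge), and O(arm_system) is already established, so O(¬retain_badge).
Premises 2, 3, 6, 8, 9, 12 do not contribute to this derivation.
Thus O(¬retain_badge), which is F(retain_badge): retain_badge is forbidden.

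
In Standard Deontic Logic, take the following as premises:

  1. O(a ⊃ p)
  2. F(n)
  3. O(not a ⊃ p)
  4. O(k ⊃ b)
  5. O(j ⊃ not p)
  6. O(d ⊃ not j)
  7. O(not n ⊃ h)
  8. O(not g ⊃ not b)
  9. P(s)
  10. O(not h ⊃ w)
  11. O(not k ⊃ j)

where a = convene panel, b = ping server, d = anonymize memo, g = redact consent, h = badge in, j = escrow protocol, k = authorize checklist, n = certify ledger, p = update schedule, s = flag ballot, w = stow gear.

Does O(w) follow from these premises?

No

Premise 10 is O(not h ⊃ w), but O(not h) is not derivable from the premises, so it does not yield O(w).
No other premise forces O(w). An ideal world satisfying every premise can still have w false, so O(w) is not derivable.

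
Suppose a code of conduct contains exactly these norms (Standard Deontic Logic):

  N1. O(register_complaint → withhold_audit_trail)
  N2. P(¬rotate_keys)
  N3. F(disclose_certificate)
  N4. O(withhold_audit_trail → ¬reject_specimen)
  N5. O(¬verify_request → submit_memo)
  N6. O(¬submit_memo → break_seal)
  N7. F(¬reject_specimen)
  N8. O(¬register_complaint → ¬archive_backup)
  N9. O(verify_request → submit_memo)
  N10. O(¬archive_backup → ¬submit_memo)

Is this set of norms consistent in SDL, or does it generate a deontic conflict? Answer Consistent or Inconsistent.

Inconsistent

By case analysis on verify_request: premise 9 gives O(verify_request → submit_memo) and premise 5 gives O(¬verify_request → submit_memo), so O(submit_memo) either way.
Premise 10, O(¬archive_backup → ¬submit_memo), contraposes to O(submit_memo → archive_backup); with O(submit_memo) we get O(archive_backup).
Premise 8, O(¬register_complaint → ¬archive_backup), contraposes to O(archive_backup → register_complaint); with O(archive_backup) we get O(register_complaint).
Applying K to premise 1 (O(register_complaint → withhold_audit_trail)) and O(register_complaint) yields O(withhold_audit_trail).
With premise 4, O(withhold_audit_trail → ¬reject_specimen), the K-axiom yields O(¬reject_specimen).
However, F(¬reject_specimen) at premise 7 amounts to O(reject_specimen).
We now have both O(¬reject_specimen) and O(reject_specimen) — reject_specimen is simultaneously obligatory and forbidden, violating the D-axiom.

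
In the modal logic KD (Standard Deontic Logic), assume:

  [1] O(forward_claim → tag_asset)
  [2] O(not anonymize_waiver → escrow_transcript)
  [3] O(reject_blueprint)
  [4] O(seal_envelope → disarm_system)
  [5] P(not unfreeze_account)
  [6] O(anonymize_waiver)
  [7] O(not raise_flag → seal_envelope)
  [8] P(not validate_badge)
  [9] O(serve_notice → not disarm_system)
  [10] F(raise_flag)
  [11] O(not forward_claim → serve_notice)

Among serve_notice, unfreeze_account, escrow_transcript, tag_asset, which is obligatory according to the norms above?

Premise 10, F(raise_flag), is equivalent to O(not raise_flag).
With premise 7, O(not raise_flag → seal_envelope), the K-axiom yields O(seal_envelope).
Premise 4 is O(seal_envelope → disarm_system); since O(seal_envelope), deontic closure gives O(disarm_system).
The contrapositive of premise 9 (O(serve_notice → not disarm_system)) is O(disarm_system → not serve_notice), and O(disarm_system) is already established, so O(not serve_notice).
The contrapositive of premise 11 (O(not forward_claim → serve_notice)) is O(not serve_notice → forward_claim), and O(not serve_notice) is already established, so O(forward_claim).
Premise 1 is O(forward_claim → tag_asset); since O(forward_claim), deontic closure gives O(tag_asset).
So O(tag_asset) holds — tag_asset is obligatory. None of the other listed options is made obligatory by any chain of premises.

tag_asset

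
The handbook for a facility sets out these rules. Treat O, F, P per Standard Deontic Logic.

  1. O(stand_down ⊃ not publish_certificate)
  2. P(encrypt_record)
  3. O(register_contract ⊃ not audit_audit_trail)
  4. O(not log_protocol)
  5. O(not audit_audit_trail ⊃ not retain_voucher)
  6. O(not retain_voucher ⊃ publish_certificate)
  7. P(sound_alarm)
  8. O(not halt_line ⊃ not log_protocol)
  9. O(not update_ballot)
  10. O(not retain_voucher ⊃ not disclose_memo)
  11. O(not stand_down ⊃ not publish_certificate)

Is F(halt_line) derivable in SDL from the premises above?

Premise 8 is O(not halt_line ⊃ not log_protocol); even if O(not log_protocol) held, inferring O(not halt_line) would be affirming the consequent — invalid.
No other premise forces O(not halt_line). An ideal world satisfying every premise can still have halt_line true, so F(halt_line) is not derivable.

No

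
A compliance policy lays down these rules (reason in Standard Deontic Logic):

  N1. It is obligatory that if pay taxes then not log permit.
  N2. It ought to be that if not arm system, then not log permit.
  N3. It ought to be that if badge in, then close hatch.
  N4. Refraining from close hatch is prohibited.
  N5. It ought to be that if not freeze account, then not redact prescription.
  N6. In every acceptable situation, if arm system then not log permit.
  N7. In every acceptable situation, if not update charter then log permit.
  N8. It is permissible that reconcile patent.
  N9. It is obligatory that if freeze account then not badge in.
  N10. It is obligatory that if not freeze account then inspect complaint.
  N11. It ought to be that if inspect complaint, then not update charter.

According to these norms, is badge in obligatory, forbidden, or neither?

Forbidden

By case analysis on arm_system: premise 6 gives O(arm_system → ¬log_permit) and premise 2 gives O(¬arm_system → ¬log_permit), so O(¬log_permit) either way.
Premise 7 is O(¬update_charter → log_permit); contrapositively O(¬log_permit → update_charter). Since O(¬log_permit) holds, K gives O(update_charter).
Premise 11 is O(inspect_complaint → ¬update_charter); contrapositively O(update_charter → ¬inspect_complaint). Since O(update_charter) holds, K gives O(¬inspect_complaint).
Premise 10, O(¬freeze_account → inspect_complaint), contraposes to O(¬inspect_complaint → freeze_account); with O(¬inspect_complaint) we get O(freeze_account).
Applying K to premise 9 (O(freeze_account → ¬badge_in)) and O(freeze_account) yields O(¬badge_in).
Premises 1, 3, 4, 5, 8 do not contribute to this derivation.
Thus O(¬badge_in), which is F(badge_in): badge_in is forbidden.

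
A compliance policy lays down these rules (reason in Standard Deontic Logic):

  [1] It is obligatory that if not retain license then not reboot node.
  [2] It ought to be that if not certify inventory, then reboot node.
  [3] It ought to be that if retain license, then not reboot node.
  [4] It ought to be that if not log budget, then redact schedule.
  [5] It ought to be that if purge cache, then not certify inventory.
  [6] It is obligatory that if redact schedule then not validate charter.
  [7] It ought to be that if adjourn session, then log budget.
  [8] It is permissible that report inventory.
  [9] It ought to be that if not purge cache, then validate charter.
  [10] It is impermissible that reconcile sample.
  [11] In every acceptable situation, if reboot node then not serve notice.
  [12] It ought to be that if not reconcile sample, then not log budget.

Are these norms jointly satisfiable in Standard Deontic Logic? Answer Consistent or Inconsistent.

By case analysis on retain_license: premise 3 gives O(retain_license → ¬reboot_node) and premise 1 gives O(¬retain_license → ¬reboot_node), so O(¬reboot_node) either way.
Premise 2, O(¬certify_inventory → reboot_node), contraposes to O(¬reboot_node → certify_inventory); with O(¬reboot_node) we get O(certify_inventory).
Premise 5 is O(purge_cache → ¬certify_inventory); contrapositively O(certify_inventory → ¬purge_cache). Since O(certify_inventory) holds, K gives O(¬purge_cache).
From O(¬purge_cache) and premise 9, O(¬purge_cache → validate_charter), we obtain O(validate_charter).
Premise 6, O(redact_schedule → ¬validate_charter), contraposes to O(validate_charter → ¬redact_schedule); with O(validate_charter) we get O(¬redact_schedule).
Premise 4 is O(¬log_budget → redact_schedule); contrapositively O(¬redact_schedule → log_budget). Since O(¬redact_schedule) holds, K gives O(log_budget).
Premise 12 is O(¬reconcile_sample → ¬log_budget); contrapositively O(log_budget → reconcile_sample). Since O(log_budget) holds, K gives O(reconcile_sample).
However, F(reconcile_sample) at premise 10 amounts to O(¬reconcile_sample).
We now have both O(reconcile_sample) and O(¬reconcile_sample) — reconcile_sample is simultaneously obligatory and forbidden, violating the D-axiom.

Inconsistent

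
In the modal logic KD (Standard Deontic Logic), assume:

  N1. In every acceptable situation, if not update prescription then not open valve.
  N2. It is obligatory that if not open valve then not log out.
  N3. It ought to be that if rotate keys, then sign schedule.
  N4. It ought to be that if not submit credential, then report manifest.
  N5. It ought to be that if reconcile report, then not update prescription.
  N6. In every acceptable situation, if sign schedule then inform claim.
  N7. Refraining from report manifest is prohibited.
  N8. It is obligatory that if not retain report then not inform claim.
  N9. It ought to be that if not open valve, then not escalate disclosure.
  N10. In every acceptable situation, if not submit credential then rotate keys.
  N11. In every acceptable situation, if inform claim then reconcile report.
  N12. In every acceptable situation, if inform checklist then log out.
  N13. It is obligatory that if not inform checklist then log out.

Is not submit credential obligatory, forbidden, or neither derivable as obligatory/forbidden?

Forbidden

By case analysis on inform_checklist: premise 12 gives O(inform_checklist → log_out) and premise 13 gives O(¬inform_checklist → log_out), so O(log_out) either way.
Premise 2 is O(¬open_valve → ¬log_out); contrapositively O(log_out → open_valve). Since O(log_out) holds, K gives O(open_valve).
The contrapositive of premise 1 (O(¬update_prescription → ¬open_valve)) is O(open_valve → update_prescription), and O(open_valve) is already established, so O(update_prescription).
Premise 5 is O(reconcile_report → ¬update_prescription); contrapositively O(update_prescription → ¬reconcile_report). Since O(update_prescription) holds, K gives O(¬reconcile_report).
Premise 11 is O(inform_claim → reconcile_report); contrapositively O(¬reconcile_report → ¬inform_claim). Since O(¬reconcile_report) holds, K gives O(¬inform_claim).
Premise 6 is O(sign_schedule → inform_claim); contrapositively O(¬inform_claim → ¬sign_schedule). Since O(¬inform_claim) holds, K gives O(¬sign_schedule).
The contrapositive of premise 3 (O(rotate_keys → sign_schedule)) is O(¬sign_schedule → ¬rotate_keys), and O(¬sign_schedule) is already established, so O(¬rotate_keys).
The contrapositive of premise 10 (O(¬submit_credential → rotate_keys)) is O(¬rotate_keys → submit_credential), and O(¬rotate_keys) is already established, so O(submit_credential).
Premises 4, 7, 8, 9 do not contribute to this derivation.
Thus O(submit_credential), which is F(¬submit_credential): ¬submit_credential is forbidden.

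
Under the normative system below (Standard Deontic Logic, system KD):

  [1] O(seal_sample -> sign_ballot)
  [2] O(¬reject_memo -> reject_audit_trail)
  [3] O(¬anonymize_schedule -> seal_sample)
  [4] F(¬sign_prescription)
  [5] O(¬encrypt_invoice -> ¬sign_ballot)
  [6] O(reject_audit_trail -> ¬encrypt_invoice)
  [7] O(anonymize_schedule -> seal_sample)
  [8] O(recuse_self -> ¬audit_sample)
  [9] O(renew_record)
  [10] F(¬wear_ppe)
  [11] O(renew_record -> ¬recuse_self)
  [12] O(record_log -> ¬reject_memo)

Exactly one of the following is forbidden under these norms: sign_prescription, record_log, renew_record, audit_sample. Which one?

record_log

Premises 7 and 3 cover both cases: O(anonymize_schedule -> seal_sample) and O(¬anonymize_schedule -> seal_sample). Since anonymize_schedule ∨ ¬anonymize_schedule is a tautology, O(seal_sample) follows.
Premise 1 is O(seal_sample -> sign_ballot); since O(seal_sample), deontic closure gives O(sign_ballot).
Premise 5 is O(¬encrypt_invoice -> ¬sign_ballot); contrapositively O(sign_ballot -> encrypt_invoice). Since O(sign_ballot) holds, K gives O(encrypt_invoice).
Premise 6 is O(reject_audit_trail -> ¬encrypt_invoice); contrapositively O(encrypt_invoice -> ¬reject_audit_trail). Since O(encrypt_invoice) holds, K gives O(¬reject_audit_trail).
Premise 2, O(¬reject_memo -> reject_audit_trail), contraposes to O(¬reject_audit_trail -> reject_memo); with O(¬reject_audit_trail) we get O(reject_memo).
Premise 12 is O(record_log -> ¬reject_memo); contrapositively O(reject_memo -> ¬record_log). Since O(reject_memo) holds, K gives O(¬record_log).
So O(¬record_log) holds, i.e. record_log is forbidden. None of the other listed options is forbidden under the premises.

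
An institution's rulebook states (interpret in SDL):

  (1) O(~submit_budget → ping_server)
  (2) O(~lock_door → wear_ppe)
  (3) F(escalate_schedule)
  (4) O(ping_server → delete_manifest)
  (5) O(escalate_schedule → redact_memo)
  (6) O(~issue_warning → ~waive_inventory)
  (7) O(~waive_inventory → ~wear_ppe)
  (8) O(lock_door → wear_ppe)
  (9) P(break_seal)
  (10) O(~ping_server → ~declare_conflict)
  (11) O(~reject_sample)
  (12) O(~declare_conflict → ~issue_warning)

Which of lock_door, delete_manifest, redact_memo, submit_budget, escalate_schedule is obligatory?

delete_manifest

Premises 8 and 2 cover both cases: O(lock_door → wear_ppe) and O(~lock_door → wear_ppe). Since lock_door ∨ ~lock_door is a tautology, O(wear_ppe) follows.
Premise 7, O(~waive_inventory → ~wear_ppe), contraposes to O(wear_ppe → waive_inventory); with O(wear_ppe) we get O(waive_inventory).
Premise 6, O(~issue_warning → ~waive_inventory), contraposes to O(waive_inventory → issue_warning); with O(waive_inventory) we get O(issue_warning).
Premise 12 is O(~declare_conflict → ~issue_warning); contrapositively O(issue_warning → declare_conflict). Since O(issue_warning) holds, K gives O(declare_conflict).
Premise 10 is O(~ping_server → ~declare_conflict); contrapositively O(declare_conflict → ping_server). Since O(declare_conflict) holds, K gives O(ping_server).
Applying K to premise 4 (O(ping_server → delete_manifest)) and O(ping_server) yields O(delete_manifest).
So O(delete_manifest) holds — delete_manifest is obligatory. None of the other listed options is made obligatory by any chain of premises.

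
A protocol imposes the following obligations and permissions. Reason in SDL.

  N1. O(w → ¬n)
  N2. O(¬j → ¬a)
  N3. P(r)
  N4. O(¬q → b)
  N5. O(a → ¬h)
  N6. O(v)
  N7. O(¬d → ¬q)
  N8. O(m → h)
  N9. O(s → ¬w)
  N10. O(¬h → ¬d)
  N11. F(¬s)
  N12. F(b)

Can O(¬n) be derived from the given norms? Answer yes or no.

No

Premise 1 is O(w → ¬n), but O(w) is not derivable from the premises, so it does not yield O(¬n).
No other premise forces O(¬n). An ideal world satisfying every premise can still have ¬n false, so O(¬n) is not derivable.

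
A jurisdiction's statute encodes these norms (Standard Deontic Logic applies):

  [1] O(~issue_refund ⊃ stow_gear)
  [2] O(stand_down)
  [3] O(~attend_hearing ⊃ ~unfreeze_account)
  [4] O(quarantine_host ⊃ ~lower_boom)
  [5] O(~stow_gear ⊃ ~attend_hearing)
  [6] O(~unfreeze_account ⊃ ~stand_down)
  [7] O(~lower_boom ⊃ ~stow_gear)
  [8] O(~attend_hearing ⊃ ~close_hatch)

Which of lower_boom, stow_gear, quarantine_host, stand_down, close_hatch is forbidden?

Premise 2 gives O(stand_down).
The contrapositive of premise 6 (O(~unfreeze_account ⊃ ~stand_down)) is O(stand_down ⊃ unfreeze_account), and O(stand_down) is already established, so O(unfreeze_account).
Premise 3, O(~attend_hearing ⊃ ~unfreeze_account), contraposes to O(unfreeze_account ⊃ attend_hearing); with O(unfreeze_account) we get O(attend_hearing).
The contrapositive of premise 5 (O(~stow_gear ⊃ ~attend_hearing)) is O(attend_hearing ⊃ stow_gear), and O(attend_hearing) is already established, so O(stow_gear).
Premise 7 is O(~lower_boom ⊃ ~stow_gear); contrapositively O(stow_gear ⊃ lower_boom). Since O(stow_gear) holds, K gives O(lower_boom).
Premise 4, O(quarantine_host ⊃ ~lower_boom), contraposes to O(lower_boom ⊃ ~quarantine_host); with O(lower_boom) we get O(~quarantine_host).
So O(~quarantine_host) holds, i.e. quarantine_host is forbidden. None of the other listed options is forbidden under the premises.

quarantine_host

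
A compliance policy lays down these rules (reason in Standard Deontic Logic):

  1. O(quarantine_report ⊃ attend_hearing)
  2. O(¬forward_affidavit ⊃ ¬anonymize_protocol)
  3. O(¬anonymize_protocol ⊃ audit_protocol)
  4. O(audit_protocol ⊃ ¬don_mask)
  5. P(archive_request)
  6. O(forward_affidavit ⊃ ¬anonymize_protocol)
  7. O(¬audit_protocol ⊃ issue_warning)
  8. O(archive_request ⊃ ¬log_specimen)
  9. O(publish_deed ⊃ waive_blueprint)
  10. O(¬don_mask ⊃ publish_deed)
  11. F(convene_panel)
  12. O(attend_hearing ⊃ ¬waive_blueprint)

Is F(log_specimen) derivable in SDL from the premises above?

Premise 8 is O(archive_request ⊃ ¬log_specimen), but O(archive_request) is not derivable from the premises (the permission P(archive_request) asserts only ¬O(¬archive_request), not O(archive_request)), so it does not yield O(¬log_specimen).
No other premise forces O(¬log_specimen). An ideal world satisfying every premise can still have log_specimen true, so F(log_specimen) is not derivable.

No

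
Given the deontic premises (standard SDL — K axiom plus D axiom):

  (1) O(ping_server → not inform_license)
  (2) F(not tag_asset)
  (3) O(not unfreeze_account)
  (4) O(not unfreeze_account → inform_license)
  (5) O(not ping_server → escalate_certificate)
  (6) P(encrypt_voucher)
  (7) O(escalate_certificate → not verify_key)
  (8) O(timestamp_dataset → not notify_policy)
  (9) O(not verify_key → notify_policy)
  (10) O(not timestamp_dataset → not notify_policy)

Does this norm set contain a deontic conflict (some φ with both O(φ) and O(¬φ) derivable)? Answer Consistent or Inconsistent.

By case analysis on not timestamp_dataset: premise 10 gives O(not timestamp_dataset → not notify_policy) and premise 8 gives O(timestamp_dataset → not notify_policy), so O(not notify_policy) either way.
The contrapositive of premise 9 (O(not verify_key → notify_policy)) is O(not notify_policy → verify_key), and O(not notify_policy) is already established, so O(verify_key).
The contrapositive of premise 7 (O(escalate_certificate → not verify_key)) is O(verify_key → not escalate_certificate), and O(verify_key) is already established, so O(not escalate_certificate).
Premise 5, O(not ping_server → escalate_certificate), contraposes to O(not escalate_certificate → ping_server); with O(not escalate_certificate) we get O(ping_server).
Premise 1 is O(ping_server → not inform_license); since O(ping_server), deontic closure gives O(not inform_license).
Premise 4 is O(not unfreeze_account → inform_license); contrapositively O(not inform_license → unfreeze_account). Since O(not inform_license) holds, K gives O(unfreeze_account).
But premise 3 directly asserts O(not unfreeze_account).
We now have both O(unfreeze_account) and O(not unfreeze_account) — unfreeze_account is simultaneously obligatory and forbidden, violating the D-axiom.

Inconsistent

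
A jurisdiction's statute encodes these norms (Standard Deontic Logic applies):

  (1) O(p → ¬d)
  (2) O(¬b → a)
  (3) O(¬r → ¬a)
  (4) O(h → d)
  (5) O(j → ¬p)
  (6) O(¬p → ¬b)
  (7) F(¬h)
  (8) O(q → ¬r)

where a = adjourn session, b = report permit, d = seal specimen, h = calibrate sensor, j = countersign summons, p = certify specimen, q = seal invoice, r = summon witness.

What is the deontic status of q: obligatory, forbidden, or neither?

F(¬h) at premise 7 means O(h).
With premise 4, O(h → d), the K-axiom yields O(d).
The contrapositive of premise 1 (O(p → ¬d)) is O(d → ¬p), and O(d) is already established, so O(¬p).
With premise 6, O(¬p → ¬b), the K-axiom yields O(¬b).
With premise 2, O(¬b → a), the K-axiom yields O(a).
Premise 3 is O(¬r → ¬a); contrapositively O(a → r). Since O(a) holds, K gives O(r).
The contrapositive of premise 8 (O(q → ¬r)) is O(r → ¬q), and O(r) is already established, so O(¬q).
Premise 5 does not contribute to this derivation.
Thus O(¬q), which is F(q): q is forbidden.

Forbidden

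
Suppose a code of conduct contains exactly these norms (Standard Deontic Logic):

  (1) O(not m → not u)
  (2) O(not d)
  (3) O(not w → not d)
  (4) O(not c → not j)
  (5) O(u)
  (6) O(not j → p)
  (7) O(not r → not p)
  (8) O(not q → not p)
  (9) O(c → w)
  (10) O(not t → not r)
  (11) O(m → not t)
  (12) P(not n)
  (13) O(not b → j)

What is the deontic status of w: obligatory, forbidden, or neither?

Obligatory

From premise 5 we have O(u).
The contrapositive of premise 1 (O(not m → not u)) is O(u → m), and O(u) is already established, so O(m).
Applying K to premise 11 (O(m → not t)) and O(m) yields O(not t).
With premise 10, O(not t → not r), the K-axiom yields O(not r).
With premise 7, O(not r → not p), the K-axiom yields O(not p).
Premise 6, O(not j → p), contraposes to O(not p → j); with O(not p) we get O(j).
Premise 4, O(not c → not j), contraposes to O(j → c); with O(j) we get O(c).
Applying K to premise 9 (O(c → w)) and O(c) yields O(w).
Premises 2, 3, 8, 12, 13 do not contribute to this derivation.
Hence w is obligatory.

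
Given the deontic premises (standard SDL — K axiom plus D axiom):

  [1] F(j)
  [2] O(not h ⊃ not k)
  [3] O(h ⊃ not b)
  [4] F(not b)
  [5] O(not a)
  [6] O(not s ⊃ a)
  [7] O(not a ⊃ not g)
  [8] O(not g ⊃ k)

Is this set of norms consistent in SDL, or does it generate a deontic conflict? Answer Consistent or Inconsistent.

Inconsistent

Premise 4, F(not b), is equivalent to O(b).
Premise 3, O(h ⊃ not b), contraposes to O(b ⊃ not h); with O(b) we get O(not h).
From O(not h) and premise 2, O(not h ⊃ not k), we obtain O(not k).
Premise 8 is O(not g ⊃ k); contrapositively O(not k ⊃ g). Since O(not k) holds, K gives O(g).
Premise 7 is O(not a ⊃ not g); contrapositively O(g ⊃ a). Since O(g) holds, K gives O(a).
However, premise 5 gives O(not a).
We now have both O(a) and O(not a) — a is simultaneously obligatory and forbidden, violating the D-axiom.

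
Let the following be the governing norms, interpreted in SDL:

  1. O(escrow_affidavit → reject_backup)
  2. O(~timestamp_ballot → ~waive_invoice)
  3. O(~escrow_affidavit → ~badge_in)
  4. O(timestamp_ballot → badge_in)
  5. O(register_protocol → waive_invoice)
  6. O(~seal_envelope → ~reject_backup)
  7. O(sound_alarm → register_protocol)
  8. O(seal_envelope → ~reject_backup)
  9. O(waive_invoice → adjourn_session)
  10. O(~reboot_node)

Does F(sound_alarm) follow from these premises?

Yes

Premises 8 and 6 are O(seal_envelope → ~reject_backup) and O(~seal_envelope → ~reject_backup); every ideal world satisfies seal_envelope or ~seal_envelope, so in either case ~reject_backup holds — hence O(~reject_backup).
The contrapositive of premise 1 (O(escrow_affidavit → reject_backup)) is O(~reject_backup → ~escrow_affidavit), and O(~reject_backup) is already established, so O(~escrow_affidavit).
From O(~escrow_affidavit) and premise 3, O(~escrow_affidavit → ~badge_in), we obtain O(~badge_in).
The contrapositive of premise 4 (O(timestamp_ballot → badge_in)) is O(~badge_in → ~timestamp_ballot), and O(~badge_in) is already established, so O(~timestamp_ballot).
Applying K to premise 2 (O(~timestamp_ballot → ~waive_invoice)) and O(~timestamp_ballot) yields O(~waive_invoice).
The contrapositive of premise 5 (O(register_protocol → waive_invoice)) is O(~waive_invoice → ~register_protocol), and O(~waive_invoice) is already established, so O(~register_protocol).
Premise 7, O(sound_alarm → register_protocol), contraposes to O(~register_protocol → ~sound_alarm); with O(~register_protocol) we get O(~sound_alarm).
Premises 9, 10 do not contribute to this derivation.
So O(~sound_alarm) holds, i.e. F(sound_alarm). The claim follows.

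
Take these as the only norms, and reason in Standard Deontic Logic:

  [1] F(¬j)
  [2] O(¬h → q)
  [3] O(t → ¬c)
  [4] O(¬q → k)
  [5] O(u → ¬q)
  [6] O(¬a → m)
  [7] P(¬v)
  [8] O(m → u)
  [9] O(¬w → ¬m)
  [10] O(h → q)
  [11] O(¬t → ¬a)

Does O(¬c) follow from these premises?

Yes

Premises 10 and 2 are O(h → q) and O(¬h → q); every ideal world satisfies h or ¬h, so in either case q holds — hence O(q).
Premise 5 is O(u → ¬q); contrapositively O(q → ¬u). Since O(q) holds, K gives O(¬u).
The contrapositive of premise 8 (O(m → u)) is O(¬u → ¬m), and O(¬u) is already established, so O(¬m).
Premise 6, O(¬a → m), contraposes to O(¬m → a); with O(¬m) we get O(a).
Premise 11 is O(¬t → ¬a); contrapositively O(a → t). Since O(a) holds, K gives O(t).
Applying K to premise 3 (O(t → ¬c)) and O(t) yields O(¬c).
Premises 1, 4, 7, 9 do not contribute to this derivation.
So O(¬c) follows.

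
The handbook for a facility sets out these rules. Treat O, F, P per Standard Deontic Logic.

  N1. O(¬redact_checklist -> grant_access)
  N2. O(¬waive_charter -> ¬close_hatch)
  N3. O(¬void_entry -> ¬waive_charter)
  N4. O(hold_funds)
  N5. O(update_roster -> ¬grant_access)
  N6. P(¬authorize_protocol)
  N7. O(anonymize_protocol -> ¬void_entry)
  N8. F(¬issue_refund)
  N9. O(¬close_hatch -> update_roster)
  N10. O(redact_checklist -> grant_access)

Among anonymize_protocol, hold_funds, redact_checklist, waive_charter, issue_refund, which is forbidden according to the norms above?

Premises 1 and 10 cover both cases: O(¬redact_checklist -> grant_access) and O(redact_checklist -> grant_access). Since ¬redact_checklist ∨ redact_checklist is a tautology, O(grant_access) follows.
Premise 5, O(update_roster -> ¬grant_access), contraposes to O(grant_access -> ¬update_roster); with O(grant_access) we get O(¬update_roster).
Premise 9, O(¬close_hatch -> update_roster), contraposes to O(¬update_roster -> close_hatch); with O(¬update_roster) we get O(close_hatch).
Premise 2, O(¬waive_charter -> ¬close_hatch), contraposes to O(close_hatch -> waive_charter); with O(close_hatch) we get O(waive_charter).
Premise 3, O(¬void_entry -> ¬waive_charter), contraposes to O(waive_charter -> void_entry); with O(waive_charter) we get O(void_entry).
Premise 7, O(anonymize_protocol -> ¬void_entry), contraposes to O(void_entry -> ¬anonymize_protocol); with O(void_entry) we get O(¬anonymize_protocol).
So O(¬anonymize_protocol) holds, i.e. anonymize_protocol is forbidden. None of the other listed options is forbidden under the premises.

anonymize_protocol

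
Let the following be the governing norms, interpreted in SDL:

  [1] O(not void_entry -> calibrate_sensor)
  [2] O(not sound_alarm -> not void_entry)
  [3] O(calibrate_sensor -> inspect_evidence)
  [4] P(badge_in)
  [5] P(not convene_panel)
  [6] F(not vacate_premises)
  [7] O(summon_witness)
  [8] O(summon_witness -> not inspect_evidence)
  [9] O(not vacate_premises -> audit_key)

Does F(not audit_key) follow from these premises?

No

Premise 9 is O(not vacate_premises -> audit_key), but O(not vacate_premises) is not derivable from the premises, so it does not yield O(audit_key).
No other premise forces O(audit_key). An ideal world satisfying every premise can still have not audit_key true, so F(not audit_key) is not derivable.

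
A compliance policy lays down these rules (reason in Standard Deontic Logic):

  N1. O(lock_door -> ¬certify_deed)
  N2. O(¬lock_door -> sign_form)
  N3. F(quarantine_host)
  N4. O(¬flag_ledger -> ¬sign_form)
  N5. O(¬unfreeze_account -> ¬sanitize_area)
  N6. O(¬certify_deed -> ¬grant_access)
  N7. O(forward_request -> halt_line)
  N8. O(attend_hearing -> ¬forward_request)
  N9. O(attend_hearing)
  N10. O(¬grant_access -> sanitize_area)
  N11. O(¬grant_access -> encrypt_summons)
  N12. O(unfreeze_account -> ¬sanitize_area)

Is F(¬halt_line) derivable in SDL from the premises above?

Premise 7 is O(forward_request -> halt_line), but O(forward_request) is not derivable from the premises, so it does not yield O(halt_line).
No other premise forces O(halt_line). An ideal world satisfying every premise can still have ¬halt_line true, so F(¬halt_line) is not derivable.

No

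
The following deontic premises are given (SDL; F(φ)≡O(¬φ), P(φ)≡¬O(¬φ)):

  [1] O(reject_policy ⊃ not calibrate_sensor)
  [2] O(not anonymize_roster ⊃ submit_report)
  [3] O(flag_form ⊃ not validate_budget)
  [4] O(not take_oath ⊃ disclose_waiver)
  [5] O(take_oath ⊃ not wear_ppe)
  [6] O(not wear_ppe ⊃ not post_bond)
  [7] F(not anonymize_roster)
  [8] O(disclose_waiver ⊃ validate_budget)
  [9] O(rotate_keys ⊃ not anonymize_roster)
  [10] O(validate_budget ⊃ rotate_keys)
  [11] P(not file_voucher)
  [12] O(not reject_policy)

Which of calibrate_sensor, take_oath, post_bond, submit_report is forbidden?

Premise 7 is F(not anonymize_roster), i.e. O(anonymize_roster).
Premise 9, O(rotate_keys ⊃ not anonymize_roster), contraposes to O(anonymize_roster ⊃ not rotate_keys); with O(anonymize_roster) we get O(not rotate_keys).
Premise 10, O(validate_budget ⊃ rotate_keys), contraposes to O(not rotate_keys ⊃ not validate_budget); with O(not rotate_keys) we get O(not validate_budget).
The contrapositive of premise 8 (O(disclose_waiver ⊃ validate_budget)) is O(not validate_budget ⊃ not disclose_waiver), and O(not validate_budget) is already established, so O(not disclose_waiver).
Premise 4, O(not take_oath ⊃ disclose_waiver), contraposes to O(not disclose_waiver ⊃ take_oath); with O(not disclose_waiver) we get O(take_oath).
With premise 5, O(take_oath ⊃ not wear_ppe), the K-axiom yields O(not wear_ppe).
Premise 6 is O(not wear_ppe ⊃ not post_bond); since O(not wear_ppe), deontic closure gives O(not post_bond).
So O(not post_bond) holds, i.e. post_bond is forbidden. None of the other listed options is forbidden under the premises.

post_bond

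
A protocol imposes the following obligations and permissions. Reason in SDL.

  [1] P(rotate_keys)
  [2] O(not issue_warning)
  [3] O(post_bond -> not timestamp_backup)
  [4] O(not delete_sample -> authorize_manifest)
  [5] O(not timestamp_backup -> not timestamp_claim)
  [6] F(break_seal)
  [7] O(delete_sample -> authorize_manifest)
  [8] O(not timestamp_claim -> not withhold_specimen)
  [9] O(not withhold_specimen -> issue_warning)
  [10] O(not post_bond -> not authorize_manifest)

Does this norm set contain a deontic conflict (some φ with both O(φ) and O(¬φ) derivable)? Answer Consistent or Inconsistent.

Premises 4 and 7 are O(not delete_sample -> authorize_manifest) and O(delete_sample -> authorize_manifest); every ideal world satisfies not delete_sample or delete_sample, so in either case authorize_manifest holds — hence O(authorize_manifest).
Premise 10 is O(not post_bond -> not authorize_manifest); contrapositively O(authorize_manifest -> post_bond). Since O(authorize_manifest) holds, K gives O(post_bond).
Applying K to premise 3 (O(post_bond -> not timestamp_backup)) and O(post_bond) yields O(not timestamp_backup).
Applying K to premise 5 (O(not timestamp_backup -> not timestamp_claim)) and O(not timestamp_backup) yields O(not timestamp_claim).
Applying K to premise 8 (O(not timestamp_claim -> not withhold_specimen)) and O(not timestamp_claim) yields O(not withhold_specimen).
Applying K to premise 9 (O(not withhold_specimen -> issue_warning)) and O(not withhold_specimen) yields O(issue_warning).
But premise 2 directly asserts O(not issue_warning).
We now have both O(issue_warning) and O(not issue_warning) — issue_warning is simultaneously obligatory and forbidden, violating the D-axiom.

Inconsistent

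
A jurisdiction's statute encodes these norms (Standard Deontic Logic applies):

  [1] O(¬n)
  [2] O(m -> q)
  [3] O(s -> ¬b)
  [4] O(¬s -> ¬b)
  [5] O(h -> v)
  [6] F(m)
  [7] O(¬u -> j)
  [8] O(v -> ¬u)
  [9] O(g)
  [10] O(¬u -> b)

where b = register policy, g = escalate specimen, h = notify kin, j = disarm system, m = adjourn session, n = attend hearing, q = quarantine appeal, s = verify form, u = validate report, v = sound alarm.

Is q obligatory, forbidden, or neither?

Premise 2 is O(m -> q), but O(m) is not derivable from the premises, so it does not yield O(q).
No premise or chain of K-axiom applications forces O(q), and none forces O(¬q). So q is neither obligatory nor forbidden under these norms.

Neither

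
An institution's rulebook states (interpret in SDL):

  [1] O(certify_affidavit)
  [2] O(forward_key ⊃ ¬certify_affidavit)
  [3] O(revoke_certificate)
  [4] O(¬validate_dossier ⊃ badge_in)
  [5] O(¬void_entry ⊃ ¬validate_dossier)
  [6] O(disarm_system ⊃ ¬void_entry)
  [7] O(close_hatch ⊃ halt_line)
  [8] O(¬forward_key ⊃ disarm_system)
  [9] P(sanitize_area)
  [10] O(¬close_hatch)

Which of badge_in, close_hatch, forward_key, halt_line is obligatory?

badge_in

Premise 1 states O(certify_affidavit) outright.
Premise 2, O(forward_key ⊃ ¬certify_affidavit), contraposes to O(certify_affidavit ⊃ ¬forward_key); with O(certify_affidavit) we get O(¬forward_key).
From O(¬forward_key) and premise 8, O(¬forward_key ⊃ disarm_system), we obtain O(disarm_system).
Premise 6 is O(disarm_system ⊃ ¬void_entry); since O(disarm_system), deontic closure gives O(¬void_entry).
With premise 5, O(¬void_entry ⊃ ¬validate_dossier), the K-axiom yields O(¬validate_dossier).
With premise 4, O(¬validate_dossier ⊃ badge_in), the K-axiom yields O(badge_in).
So O(badge_in) holds — badge_in is obligatory. None of the other listed options is made obligatory by any chain of premises.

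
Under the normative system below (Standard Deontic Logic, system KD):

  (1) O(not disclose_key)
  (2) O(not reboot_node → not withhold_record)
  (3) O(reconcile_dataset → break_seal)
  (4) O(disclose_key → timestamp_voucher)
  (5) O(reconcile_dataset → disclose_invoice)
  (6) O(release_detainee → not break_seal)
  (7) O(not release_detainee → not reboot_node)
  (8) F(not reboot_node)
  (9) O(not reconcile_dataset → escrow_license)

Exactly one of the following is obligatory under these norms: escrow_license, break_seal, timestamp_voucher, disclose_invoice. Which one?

Premise 8 is F(not reboot_node), i.e. O(reboot_node).
Premise 7 is O(not release_detainee → not reboot_node); contrapositively O(reboot_node → release_detainee). Since O(reboot_node) holds, K gives O(release_detainee).
From O(release_detainee) and premise 6, O(release_detainee → not break_seal), we obtain O(not break_seal).
Premise 3, O(reconcile_dataset → break_seal), contraposes to O(not break_seal → not reconcile_dataset); with O(not break_seal) we get O(not reconcile_dataset).
From O(not reconcile_dataset) and premise 9, O(not reconcile_dataset → escrow_license), we obtain O(escrow_license).
So O(escrow_license) holds — escrow_license is obligatory. None of the other listed options is made obligatory by any chain of premises.

escrow_license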